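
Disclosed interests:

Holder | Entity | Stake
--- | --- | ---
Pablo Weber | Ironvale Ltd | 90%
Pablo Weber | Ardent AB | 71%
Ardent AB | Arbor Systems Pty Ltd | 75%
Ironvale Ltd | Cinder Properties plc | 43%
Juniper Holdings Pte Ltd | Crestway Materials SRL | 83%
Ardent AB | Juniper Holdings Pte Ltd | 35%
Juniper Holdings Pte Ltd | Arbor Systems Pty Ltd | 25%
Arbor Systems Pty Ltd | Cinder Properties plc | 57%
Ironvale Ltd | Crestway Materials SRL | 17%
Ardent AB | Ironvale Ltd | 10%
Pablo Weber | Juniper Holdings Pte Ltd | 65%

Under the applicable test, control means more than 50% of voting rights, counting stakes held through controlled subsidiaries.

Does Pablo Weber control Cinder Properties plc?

Pablo holds 71% of Ardent, so Pablo controls Ardent.
Ardent and Pablo together hold 35% + 65% = 100% of Juniper, so Pablo controls Juniper.
Juniper and Ardent together hold 25% + 75% = 100% of Arbor, so Pablo controls Arbor.
Ardent and Pablo together hold 10% + 90% = 100% of Ironvale, so Pablo controls Ironvale.
Arbor and Ironvale together hold 57% + 43% = 100% of Cinder, so Pablo controls Cinder.

Yes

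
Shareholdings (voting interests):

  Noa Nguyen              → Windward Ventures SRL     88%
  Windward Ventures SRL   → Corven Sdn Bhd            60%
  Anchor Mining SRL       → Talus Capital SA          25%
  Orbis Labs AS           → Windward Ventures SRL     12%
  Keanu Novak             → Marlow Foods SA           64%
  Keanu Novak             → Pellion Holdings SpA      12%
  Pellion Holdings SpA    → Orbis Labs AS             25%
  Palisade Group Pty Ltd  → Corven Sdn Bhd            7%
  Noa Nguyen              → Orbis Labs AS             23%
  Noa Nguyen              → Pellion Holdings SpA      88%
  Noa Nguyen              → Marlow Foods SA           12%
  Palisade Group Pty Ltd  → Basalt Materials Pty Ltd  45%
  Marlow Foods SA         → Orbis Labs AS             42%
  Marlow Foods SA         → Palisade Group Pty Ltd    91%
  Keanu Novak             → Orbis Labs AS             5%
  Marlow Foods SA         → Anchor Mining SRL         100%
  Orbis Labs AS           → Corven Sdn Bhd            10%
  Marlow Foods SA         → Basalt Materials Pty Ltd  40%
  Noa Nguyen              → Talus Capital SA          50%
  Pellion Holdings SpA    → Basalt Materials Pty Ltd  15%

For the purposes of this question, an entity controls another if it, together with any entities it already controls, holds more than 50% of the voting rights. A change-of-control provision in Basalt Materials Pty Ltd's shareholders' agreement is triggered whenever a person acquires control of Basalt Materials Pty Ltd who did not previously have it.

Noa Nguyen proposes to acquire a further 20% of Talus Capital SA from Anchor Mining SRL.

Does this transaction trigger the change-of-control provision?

No

The purchase adds only to Noa's holdings (Anchor's stake shrinks), so Noa is the only person who could newly come to control Basalt.
Noa holds 88% of Pellion, so Noa controls Pellion.
Noa holds 88% of Windward, so Noa controls Windward.
Windward holds 60% of Corven, so Noa controls Corven.
In Basalt, Noa's side holds only 15%, not > 50%.
So before the transaction, Noa does not control Basalt.
After the purchase, Noa's direct stake in Talus rises to 50% + 20% = 70%, and Anchor's stake falls to 5%.
Noa holds 70% of Talus, so Noa controls Talus.
After the transaction, Noa's side holds 15% of Basalt, not > 50%, so Noa still does not control Basalt.
No new person acquires control, so the clause is not triggered.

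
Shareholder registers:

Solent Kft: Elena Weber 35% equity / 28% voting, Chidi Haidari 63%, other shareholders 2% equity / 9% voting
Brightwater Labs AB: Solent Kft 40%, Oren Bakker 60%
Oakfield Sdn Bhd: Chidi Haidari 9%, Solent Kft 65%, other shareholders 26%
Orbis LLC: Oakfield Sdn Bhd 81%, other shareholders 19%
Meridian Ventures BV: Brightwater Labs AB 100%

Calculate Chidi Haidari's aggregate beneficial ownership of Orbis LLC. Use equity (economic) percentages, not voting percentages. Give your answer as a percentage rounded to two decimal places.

Chidi reaches Orbis along 2 paths.
Via Oakfield: 9% × 81% = 7.29%.
Via Solent → Oakfield: 63% × 65% × 81% = 33.1695%.
Total: 7.29% + 33.1695% = 40.4595%.
Rounded: 40.46%.

40.46%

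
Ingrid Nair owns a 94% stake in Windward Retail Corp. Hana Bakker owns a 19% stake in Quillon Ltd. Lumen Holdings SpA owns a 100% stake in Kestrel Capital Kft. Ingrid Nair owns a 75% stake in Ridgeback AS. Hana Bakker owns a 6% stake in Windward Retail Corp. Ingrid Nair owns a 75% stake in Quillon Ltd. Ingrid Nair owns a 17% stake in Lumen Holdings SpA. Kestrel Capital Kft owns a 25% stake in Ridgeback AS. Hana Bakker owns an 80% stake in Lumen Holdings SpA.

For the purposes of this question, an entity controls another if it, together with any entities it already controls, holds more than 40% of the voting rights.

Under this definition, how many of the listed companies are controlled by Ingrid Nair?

3

Ingrid holds 75% of Quillon, so Ingrid controls Quillon.
Ingrid holds 94% of Windward, so Ingrid controls Windward.
Ingrid holds 75% of Ridgeback, so Ingrid controls Ridgeback.
No other company's threshold is met.
Ingrid controls 3 companies.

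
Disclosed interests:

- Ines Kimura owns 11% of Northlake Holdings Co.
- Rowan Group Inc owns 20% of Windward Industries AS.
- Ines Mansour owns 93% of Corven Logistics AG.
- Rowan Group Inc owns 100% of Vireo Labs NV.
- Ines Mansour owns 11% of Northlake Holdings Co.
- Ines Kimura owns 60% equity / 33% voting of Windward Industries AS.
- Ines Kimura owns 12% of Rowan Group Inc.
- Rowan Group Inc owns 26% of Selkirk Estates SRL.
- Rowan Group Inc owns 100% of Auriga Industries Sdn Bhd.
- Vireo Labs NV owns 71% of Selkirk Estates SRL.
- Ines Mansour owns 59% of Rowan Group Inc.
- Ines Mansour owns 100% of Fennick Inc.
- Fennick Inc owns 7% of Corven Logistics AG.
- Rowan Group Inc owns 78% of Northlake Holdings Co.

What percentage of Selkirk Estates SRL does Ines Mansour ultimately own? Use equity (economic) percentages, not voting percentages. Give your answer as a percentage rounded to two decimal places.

57.23%

Ines Mansour reaches Selkirk along 2 paths.
Via Rowan → Vireo: 59% × 100% × 71% = 41.89%.
Via Rowan: 59% × 26% = 15.34%.
Total: 41.89% + 15.34% = 57.23%.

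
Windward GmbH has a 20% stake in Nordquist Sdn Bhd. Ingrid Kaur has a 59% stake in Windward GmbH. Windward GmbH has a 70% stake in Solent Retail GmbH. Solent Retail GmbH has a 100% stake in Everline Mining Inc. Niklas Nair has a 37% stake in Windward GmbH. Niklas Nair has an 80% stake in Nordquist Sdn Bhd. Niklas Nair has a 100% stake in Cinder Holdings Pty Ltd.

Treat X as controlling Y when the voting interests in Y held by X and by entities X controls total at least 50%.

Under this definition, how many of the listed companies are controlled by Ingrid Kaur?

Ingrid holds 59% of Windward, so Ingrid controls Windward.
Windward holds 70% of Solent, so Ingrid controls Solent.
Solent holds 100% of Everline, so Ingrid controls Everline.
No other company's threshold is met.
Ingrid controls 3 companies.

3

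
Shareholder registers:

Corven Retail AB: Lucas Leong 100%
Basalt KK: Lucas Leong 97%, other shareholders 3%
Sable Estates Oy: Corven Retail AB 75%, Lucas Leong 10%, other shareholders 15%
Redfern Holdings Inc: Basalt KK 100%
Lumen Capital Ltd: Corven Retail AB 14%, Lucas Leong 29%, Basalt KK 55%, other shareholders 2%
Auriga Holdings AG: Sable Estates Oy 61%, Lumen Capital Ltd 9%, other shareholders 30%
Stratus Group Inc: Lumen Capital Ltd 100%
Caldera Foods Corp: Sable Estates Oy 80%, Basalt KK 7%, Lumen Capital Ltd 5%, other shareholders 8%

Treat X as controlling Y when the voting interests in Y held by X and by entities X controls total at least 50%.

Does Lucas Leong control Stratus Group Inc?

Yes

Lucas holds 100% of Corven, so Lucas controls Corven.
Lucas holds 97% of Basalt, so Lucas controls Basalt.
Corven and Lucas and Basalt together hold 14% + 29% + 55% = 98% of Lumen, so Lucas controls Lumen.
Lumen holds 100% of Stratus, so Lucas controls Stratus.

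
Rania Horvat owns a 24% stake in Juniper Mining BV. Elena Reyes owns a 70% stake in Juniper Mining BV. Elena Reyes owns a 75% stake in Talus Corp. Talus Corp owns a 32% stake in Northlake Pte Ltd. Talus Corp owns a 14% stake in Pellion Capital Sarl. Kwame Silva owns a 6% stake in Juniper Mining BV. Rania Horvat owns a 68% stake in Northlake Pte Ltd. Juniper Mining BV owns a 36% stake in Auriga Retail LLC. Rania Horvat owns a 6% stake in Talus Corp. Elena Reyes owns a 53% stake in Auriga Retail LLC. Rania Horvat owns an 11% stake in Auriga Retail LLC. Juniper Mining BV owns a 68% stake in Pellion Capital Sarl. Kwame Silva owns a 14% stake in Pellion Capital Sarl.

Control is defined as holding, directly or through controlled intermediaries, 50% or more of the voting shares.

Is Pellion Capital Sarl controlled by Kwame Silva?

Kwame's largest direct stake is 14% in Pellion, which does not meet the threshold, so Kwame controls no company.
In Pellion, Kwame's side holds only 14%, not ≥ 50%.
So Kwame does not control Pellion.

No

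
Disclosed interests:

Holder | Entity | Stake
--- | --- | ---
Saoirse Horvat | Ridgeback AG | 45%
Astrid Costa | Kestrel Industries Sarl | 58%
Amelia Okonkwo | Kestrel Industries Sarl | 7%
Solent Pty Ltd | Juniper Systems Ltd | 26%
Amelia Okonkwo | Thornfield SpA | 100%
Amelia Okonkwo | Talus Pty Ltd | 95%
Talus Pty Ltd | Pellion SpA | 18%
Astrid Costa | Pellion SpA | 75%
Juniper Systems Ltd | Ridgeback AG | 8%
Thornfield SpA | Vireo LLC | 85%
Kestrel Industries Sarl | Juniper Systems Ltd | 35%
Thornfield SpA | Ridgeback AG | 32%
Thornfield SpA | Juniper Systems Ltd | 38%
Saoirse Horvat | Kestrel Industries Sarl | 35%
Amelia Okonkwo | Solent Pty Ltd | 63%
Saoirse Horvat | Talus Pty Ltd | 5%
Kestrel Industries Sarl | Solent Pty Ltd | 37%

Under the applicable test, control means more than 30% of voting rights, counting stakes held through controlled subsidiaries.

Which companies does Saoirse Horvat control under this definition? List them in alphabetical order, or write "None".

Saoirse holds 35% of Kestrel, so Saoirse controls Kestrel.
Kestrel holds 37% of Solent, so Saoirse controls Solent.
Kestrel and Solent together hold 35% + 26% = 61% of Juniper, so Saoirse controls Juniper.
Saoirse and Juniper together hold 45% + 8% = 53% of Ridgeback, so Saoirse controls Ridgeback.
No other company's threshold is met.

Juniper Systems Ltd, Kestrel Industries Sarl, Ridgeback AG, Solent Pty Ltd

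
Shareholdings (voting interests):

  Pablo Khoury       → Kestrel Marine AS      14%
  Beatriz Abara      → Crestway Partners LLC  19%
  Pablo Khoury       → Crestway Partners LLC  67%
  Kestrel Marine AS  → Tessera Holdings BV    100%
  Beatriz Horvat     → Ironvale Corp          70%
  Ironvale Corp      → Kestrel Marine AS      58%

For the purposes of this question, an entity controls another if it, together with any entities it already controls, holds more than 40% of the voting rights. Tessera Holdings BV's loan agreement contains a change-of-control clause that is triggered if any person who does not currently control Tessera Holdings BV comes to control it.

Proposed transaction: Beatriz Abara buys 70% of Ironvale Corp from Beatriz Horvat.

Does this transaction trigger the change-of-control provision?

The purchase adds only to Beatriz Abara's holdings (Beatriz Horvat's stake shrinks), so Beatriz Abara is the only person who could newly come to control Tessera.
Beatriz Abara's largest direct stake is 19% in Crestway, which does not meet the threshold, so Beatriz Abara controls no company.
Neither Beatriz Abara nor any entity Beatriz Abara controls holds any voting interest in Tessera.
So before the transaction, Beatriz Abara does not control Tessera.
After the purchase, Beatriz Abara holds 70% of Ironvale directly, and Beatriz Horvat's stake falls to 0%.
Beatriz Abara holds 70% of Ironvale, so Beatriz Abara controls Ironvale.
Ironvale holds 58% of Kestrel, so Beatriz Abara controls Kestrel.
Kestrel holds 100% of Tessera, so Beatriz Abara controls Tessera.
Beatriz Abara did not control Tessera before and does after, so the clause is triggered.

Yes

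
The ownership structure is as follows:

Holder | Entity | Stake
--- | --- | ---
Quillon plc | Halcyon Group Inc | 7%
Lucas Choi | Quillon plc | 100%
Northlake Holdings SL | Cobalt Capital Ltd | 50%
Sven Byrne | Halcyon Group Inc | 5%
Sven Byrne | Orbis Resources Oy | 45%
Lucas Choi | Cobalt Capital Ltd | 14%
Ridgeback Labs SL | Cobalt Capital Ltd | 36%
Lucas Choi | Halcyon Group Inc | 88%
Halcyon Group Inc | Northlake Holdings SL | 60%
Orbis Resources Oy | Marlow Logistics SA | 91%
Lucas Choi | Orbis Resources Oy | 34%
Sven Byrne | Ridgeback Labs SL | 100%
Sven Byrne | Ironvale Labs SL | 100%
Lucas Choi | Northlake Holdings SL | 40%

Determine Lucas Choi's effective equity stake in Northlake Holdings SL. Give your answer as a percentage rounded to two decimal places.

Lucas reaches Northlake along 3 paths.
Via Quillon → Halcyon: 100% × 7% × 60% = 4.2%.
Via Halcyon: 88% × 60% = 52.8%.
Direct stake: 40% = 40%.
Total: 4.2% + 52.8% + 40% = 97%.
Rounded: 97.00%.

97.00%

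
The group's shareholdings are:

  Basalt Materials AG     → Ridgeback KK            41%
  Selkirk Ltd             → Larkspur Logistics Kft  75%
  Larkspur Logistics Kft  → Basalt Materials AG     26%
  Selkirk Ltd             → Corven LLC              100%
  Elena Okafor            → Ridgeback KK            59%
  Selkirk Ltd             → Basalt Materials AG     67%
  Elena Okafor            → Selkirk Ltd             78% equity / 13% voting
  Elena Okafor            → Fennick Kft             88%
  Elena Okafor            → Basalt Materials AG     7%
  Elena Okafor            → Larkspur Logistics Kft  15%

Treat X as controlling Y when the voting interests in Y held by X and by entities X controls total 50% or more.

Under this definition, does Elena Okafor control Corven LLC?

No

Elena holds 88% of Fennick, so Elena controls Fennick.
Elena holds 59% of Ridgeback, so Elena controls Ridgeback.
Neither Elena nor any entity Elena controls holds any voting interest in Corven.
So Elena does not control Corven.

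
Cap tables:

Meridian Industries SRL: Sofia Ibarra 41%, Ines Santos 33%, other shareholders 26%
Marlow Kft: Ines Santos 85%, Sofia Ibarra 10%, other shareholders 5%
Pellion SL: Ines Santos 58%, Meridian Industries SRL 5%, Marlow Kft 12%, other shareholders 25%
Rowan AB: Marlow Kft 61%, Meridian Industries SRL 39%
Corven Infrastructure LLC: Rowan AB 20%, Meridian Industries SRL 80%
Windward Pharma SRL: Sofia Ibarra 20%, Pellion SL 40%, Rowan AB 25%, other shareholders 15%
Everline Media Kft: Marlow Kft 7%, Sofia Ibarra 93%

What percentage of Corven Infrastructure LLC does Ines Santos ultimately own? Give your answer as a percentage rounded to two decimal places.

Ines reaches Corven along 3 paths.
Via Marlow → Rowan: 85% × 61% × 20% = 10.37%.
Via Meridian → Rowan: 33% × 39% × 20% = 2.574%.
Via Meridian: 33% × 80% = 26.4%.
Total: 10.37% + 2.574% + 26.4% = 39.344%.
Rounded: 39.34%.

39.34%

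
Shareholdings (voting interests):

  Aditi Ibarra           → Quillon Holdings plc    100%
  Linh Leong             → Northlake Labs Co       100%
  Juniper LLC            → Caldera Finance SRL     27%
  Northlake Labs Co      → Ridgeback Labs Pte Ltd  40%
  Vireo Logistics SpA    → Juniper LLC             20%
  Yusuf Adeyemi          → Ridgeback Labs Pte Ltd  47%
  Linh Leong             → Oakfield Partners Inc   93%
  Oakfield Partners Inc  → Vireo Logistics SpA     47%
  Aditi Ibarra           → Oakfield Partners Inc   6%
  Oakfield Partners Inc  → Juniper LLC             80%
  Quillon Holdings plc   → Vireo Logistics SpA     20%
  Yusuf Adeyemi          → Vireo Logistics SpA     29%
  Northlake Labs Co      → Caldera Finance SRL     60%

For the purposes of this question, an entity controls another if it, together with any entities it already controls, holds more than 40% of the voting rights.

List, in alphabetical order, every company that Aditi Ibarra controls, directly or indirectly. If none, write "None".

Aditi holds 100% of Quillon, so Aditi controls Quillon.
No other company's threshold is met.

Quillon Holdings plc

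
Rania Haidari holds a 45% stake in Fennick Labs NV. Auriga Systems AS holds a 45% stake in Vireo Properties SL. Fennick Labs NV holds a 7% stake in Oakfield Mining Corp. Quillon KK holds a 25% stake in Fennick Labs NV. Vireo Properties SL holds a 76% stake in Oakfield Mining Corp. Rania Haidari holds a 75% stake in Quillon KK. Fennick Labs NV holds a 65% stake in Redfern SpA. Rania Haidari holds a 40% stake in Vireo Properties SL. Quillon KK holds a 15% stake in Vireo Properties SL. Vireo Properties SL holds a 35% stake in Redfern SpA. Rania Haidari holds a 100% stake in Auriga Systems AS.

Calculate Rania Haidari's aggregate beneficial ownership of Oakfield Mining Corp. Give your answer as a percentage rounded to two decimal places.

77.61%

Rania reaches Oakfield along 5 paths.
Via Quillon → Vireo: 75% × 15% × 76% = 8.55%.
Via Auriga → Vireo: 100% × 45% × 76% = 34.2%.
Via Vireo: 40% × 76% = 30.4%.
Via Fennick: 45% × 7% = 3.15%.
Via Quillon → Fennick: 75% × 25% × 7% = 1.3125%.
Total: 8.55% + 34.2% + 30.4% + 3.15% + 1.3125% = 77.6125%.
Rounded: 77.61%.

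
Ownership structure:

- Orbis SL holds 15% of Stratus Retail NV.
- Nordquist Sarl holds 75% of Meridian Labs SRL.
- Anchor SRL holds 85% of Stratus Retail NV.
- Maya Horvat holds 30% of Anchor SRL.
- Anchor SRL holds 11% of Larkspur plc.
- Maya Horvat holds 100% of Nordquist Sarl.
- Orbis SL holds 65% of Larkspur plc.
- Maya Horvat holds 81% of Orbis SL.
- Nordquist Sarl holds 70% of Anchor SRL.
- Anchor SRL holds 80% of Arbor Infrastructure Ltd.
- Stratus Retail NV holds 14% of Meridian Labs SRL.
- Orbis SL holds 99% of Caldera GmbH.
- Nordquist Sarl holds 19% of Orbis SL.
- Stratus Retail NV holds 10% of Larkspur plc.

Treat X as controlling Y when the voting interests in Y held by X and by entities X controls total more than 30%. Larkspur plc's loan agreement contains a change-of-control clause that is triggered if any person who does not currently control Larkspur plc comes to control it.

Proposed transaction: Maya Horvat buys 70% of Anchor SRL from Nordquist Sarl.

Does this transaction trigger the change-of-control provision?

No

The purchase adds only to Maya's holdings (Nordquist's stake shrinks), so Maya is the only person who could newly come to control Larkspur.
Maya holds 100% of Nordquist, so Maya controls Nordquist.
Nordquist and Maya together hold 70% + 30% = 100% of Anchor, so Maya controls Anchor.
Nordquist and Maya together hold 19% + 81% = 100% of Orbis, so Maya controls Orbis.
Orbis and Anchor together hold 15% + 85% = 100% of Stratus, so Maya controls Stratus.
Stratus and Orbis and Anchor together hold 10% + 65% + 11% = 86% of Larkspur, so Maya controls Larkspur.
So Maya already controls Larkspur before the transaction.
After the purchase, Maya's direct stake in Anchor rises to 30% + 70% = 100%, and Nordquist's stake falls to 0%.
Maya controlled Larkspur already, so this is not a new person acquiring control; every other person's position is unchanged or reduced.
No new person acquires control, so the clause is not triggered.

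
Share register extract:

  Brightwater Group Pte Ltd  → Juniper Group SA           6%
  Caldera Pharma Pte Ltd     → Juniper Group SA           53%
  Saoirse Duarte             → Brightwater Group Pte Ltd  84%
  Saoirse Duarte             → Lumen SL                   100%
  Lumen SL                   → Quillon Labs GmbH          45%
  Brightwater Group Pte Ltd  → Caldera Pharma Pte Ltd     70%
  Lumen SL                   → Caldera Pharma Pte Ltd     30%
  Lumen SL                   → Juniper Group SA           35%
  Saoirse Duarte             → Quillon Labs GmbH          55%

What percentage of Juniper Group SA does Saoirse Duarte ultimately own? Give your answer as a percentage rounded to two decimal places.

87.10%

Saoirse reaches Juniper along 4 paths.
Via Brightwater: 84% × 6% = 5.04%.
Via Lumen: 100% × 35% = 35%.
Via Brightwater → Caldera: 84% × 70% × 53% = 31.164%.
Via Lumen → Caldera: 100% × 30% × 53% = 15.9%.
Total: 5.04% + 35% + 31.164% + 15.9% = 87.104%.
Rounded: 87.10%.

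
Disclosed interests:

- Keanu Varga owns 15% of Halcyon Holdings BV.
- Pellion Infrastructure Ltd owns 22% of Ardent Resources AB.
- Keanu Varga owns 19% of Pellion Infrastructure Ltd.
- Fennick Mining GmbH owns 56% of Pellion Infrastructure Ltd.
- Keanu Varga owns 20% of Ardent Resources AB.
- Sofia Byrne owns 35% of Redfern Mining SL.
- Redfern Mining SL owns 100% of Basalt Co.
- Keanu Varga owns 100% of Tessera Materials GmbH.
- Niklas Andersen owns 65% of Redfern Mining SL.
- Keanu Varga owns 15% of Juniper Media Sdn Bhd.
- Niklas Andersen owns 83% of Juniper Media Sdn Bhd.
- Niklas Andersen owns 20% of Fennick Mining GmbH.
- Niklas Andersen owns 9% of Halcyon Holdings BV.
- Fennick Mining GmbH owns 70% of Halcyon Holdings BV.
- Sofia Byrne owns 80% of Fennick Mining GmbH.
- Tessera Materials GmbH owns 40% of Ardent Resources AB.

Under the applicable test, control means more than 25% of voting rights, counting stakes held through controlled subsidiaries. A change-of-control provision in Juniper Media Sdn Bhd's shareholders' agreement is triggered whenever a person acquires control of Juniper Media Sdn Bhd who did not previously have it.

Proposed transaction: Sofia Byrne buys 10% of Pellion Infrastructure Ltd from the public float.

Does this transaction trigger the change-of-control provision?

No

The purchase changes only Sofia's holdings, so Sofia is the only person who could newly come to control Juniper.
Sofia holds 80% of Fennick, so Sofia controls Fennick.
Sofia holds 35% of Redfern, so Sofia controls Redfern.
Fennick holds 56% of Pellion, so Sofia controls Pellion.
Redfern holds 100% of Basalt, so Sofia controls Basalt.
Fennick holds 70% of Halcyon, so Sofia controls Halcyon.
Neither Sofia nor any entity Sofia controls holds any voting interest in Juniper.
So before the transaction, Sofia does not control Juniper.
After the purchase, Sofia holds 10% of Pellion directly.
Fennick and Sofia together hold 56% + 10% = 66% of Pellion, so Sofia controls Pellion.
After the transaction, neither Sofia nor any entity Sofia controls holds a voting interest in Juniper, so Sofia still does not control it.
No new person acquires control, so the clause is not triggered.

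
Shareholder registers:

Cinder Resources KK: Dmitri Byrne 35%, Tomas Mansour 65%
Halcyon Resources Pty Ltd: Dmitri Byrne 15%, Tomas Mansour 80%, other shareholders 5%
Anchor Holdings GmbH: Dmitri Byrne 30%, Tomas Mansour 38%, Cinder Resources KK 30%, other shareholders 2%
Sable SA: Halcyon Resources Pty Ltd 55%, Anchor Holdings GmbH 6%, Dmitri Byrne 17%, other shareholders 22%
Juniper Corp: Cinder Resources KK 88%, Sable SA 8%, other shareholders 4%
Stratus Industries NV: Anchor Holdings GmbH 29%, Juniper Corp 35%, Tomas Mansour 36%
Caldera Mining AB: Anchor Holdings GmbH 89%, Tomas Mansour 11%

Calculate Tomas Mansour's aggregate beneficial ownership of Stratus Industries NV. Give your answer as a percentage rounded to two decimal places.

74.02%

Tomas reaches Stratus along 7 paths.
Via Anchor: 38% × 29% = 11.02%.
Via Cinder → Anchor: 65% × 30% × 29% = 5.655%.
Via Cinder → Juniper: 65% × 88% × 35% = 20.02%.
Via Halcyon → Sable → Juniper: 80% × 55% × 8% × 35% = 1.232%.
Via Anchor → Sable → Juniper: 38% × 6% × 8% × 35% = 0.06384%.
Via Cinder → Anchor → Sable → Juniper: 65% × 30% × 6% × 8% × 35% = 0.03276%.
Direct stake: 36% = 36%.
Total: 11.02% + 5.655% + 20.02% + 1.232% + 0.06384% + 0.03276% + 36% = 74.0236%.
Rounded: 74.02%.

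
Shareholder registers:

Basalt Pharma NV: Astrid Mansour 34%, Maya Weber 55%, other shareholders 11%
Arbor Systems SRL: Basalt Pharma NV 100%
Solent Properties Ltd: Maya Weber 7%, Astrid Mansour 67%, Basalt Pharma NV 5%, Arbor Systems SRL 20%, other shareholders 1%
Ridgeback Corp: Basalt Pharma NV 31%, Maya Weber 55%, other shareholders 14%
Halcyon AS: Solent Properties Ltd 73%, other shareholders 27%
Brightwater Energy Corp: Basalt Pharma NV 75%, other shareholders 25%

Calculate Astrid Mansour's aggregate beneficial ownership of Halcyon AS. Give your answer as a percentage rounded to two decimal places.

55.12%

Astrid reaches Halcyon along 3 paths.
Via Solent: 67% × 73% = 48.91%.
Via Basalt → Solent: 34% × 5% × 73% = 1.241%.
Via Basalt → Arbor → Solent: 34% × 100% × 20% × 73% = 4.964%.
Total: 48.91% + 1.241% + 4.964% = 55.115%.
Rounded: 55.12%.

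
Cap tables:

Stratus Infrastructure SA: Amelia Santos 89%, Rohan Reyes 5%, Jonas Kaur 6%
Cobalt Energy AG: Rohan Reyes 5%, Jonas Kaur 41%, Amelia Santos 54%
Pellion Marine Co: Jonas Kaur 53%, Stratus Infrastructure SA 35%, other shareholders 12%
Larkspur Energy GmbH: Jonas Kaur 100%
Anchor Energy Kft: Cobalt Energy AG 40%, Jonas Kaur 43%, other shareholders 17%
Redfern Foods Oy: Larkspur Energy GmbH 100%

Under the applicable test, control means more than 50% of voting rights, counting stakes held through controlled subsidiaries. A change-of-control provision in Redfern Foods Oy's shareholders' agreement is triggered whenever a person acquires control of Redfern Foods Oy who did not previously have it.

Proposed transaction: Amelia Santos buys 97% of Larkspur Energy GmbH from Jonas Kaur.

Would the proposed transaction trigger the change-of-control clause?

The purchase adds only to Amelia's holdings (Jonas's stake shrinks), so Amelia is the only person who could newly come to control Redfern.
Amelia holds 89% of Stratus, so Amelia controls Stratus.
Amelia holds 54% of Cobalt, so Amelia controls Cobalt.
Neither Amelia nor any entity Amelia controls holds any voting interest in Redfern.
So before the transaction, Amelia does not control Redfern.
After the purchase, Amelia holds 97% of Larkspur directly, and Jonas's stake falls to 3%.
Amelia holds 97% of Larkspur, so Amelia controls Larkspur.
Larkspur holds 100% of Redfern, so Amelia controls Redfern.
Amelia did not control Redfern before and does after, so the clause is triggered.

Yes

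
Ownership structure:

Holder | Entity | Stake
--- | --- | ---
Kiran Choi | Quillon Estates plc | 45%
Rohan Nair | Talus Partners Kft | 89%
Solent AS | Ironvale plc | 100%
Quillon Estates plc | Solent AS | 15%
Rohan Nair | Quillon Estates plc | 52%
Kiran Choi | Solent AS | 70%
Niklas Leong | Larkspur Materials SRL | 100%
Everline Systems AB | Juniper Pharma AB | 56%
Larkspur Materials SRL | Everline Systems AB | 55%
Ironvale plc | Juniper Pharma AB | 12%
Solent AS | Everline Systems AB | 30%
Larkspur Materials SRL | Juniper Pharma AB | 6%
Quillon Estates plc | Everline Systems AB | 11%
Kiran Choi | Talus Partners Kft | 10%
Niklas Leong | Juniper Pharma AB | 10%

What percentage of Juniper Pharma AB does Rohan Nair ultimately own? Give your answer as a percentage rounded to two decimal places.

5.45%

Rohan reaches Juniper along 3 paths.
Via Quillon → Solent → Everline: 52% × 15% × 30% × 56% = 1.3104%.
Via Quillon → Everline: 52% × 11% × 56% = 3.2032%.
Via Quillon → Solent → Ironvale: 52% × 15% × 100% × 12% = 0.936%.
Total: 1.3104% + 3.2032% + 0.936% = 5.4496%.
Rounded: 5.45%.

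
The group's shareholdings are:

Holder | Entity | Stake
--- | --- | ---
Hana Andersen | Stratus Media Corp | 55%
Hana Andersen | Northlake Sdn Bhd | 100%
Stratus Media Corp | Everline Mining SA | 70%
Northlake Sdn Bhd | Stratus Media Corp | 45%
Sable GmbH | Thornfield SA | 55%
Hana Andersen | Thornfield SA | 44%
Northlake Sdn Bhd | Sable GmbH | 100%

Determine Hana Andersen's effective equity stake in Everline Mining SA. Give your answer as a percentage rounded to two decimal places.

Hana reaches Everline along 2 paths.
Via Stratus: 55% × 70% = 38.5%.
Via Northlake → Stratus: 100% × 45% × 70% = 31.5%.
Total: 38.5% + 31.5% = 70%.
Rounded: 70.00%.

70.00%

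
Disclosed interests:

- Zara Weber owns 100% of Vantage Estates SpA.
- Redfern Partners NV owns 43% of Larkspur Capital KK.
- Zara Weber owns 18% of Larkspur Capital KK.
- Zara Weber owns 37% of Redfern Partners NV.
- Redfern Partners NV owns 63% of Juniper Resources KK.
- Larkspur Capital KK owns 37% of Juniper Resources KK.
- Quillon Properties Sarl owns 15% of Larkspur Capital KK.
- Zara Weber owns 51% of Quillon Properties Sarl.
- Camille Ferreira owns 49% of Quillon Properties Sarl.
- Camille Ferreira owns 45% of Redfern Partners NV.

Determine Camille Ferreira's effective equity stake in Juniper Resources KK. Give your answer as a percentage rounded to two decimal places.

Camille reaches Juniper along 3 paths.
Via Redfern → Larkspur: 45% × 43% × 37% = 7.1595%.
Via Quillon → Larkspur: 49% × 15% × 37% = 2.7195%.
Via Redfern: 45% × 63% = 28.35%.
Total: 7.1595% + 2.7195% + 28.35% = 38.229%.
Rounded: 38.23%.

38.23%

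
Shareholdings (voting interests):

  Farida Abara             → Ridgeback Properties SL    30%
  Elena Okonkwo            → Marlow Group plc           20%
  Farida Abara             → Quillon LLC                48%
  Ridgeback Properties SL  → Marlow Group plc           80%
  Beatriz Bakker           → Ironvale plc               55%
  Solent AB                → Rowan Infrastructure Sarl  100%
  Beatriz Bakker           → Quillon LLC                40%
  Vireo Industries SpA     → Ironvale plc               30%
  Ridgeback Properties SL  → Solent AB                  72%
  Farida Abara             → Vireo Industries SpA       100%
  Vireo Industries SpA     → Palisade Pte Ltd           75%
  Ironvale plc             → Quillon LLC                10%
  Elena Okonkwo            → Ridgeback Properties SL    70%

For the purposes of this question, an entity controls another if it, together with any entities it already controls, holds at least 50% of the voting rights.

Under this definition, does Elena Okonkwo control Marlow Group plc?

Elena holds 70% of Ridgeback, so Elena controls Ridgeback.
Ridgeback and Elena together hold 80% + 20% = 100% of Marlow, so Elena controls Marlow.

Yes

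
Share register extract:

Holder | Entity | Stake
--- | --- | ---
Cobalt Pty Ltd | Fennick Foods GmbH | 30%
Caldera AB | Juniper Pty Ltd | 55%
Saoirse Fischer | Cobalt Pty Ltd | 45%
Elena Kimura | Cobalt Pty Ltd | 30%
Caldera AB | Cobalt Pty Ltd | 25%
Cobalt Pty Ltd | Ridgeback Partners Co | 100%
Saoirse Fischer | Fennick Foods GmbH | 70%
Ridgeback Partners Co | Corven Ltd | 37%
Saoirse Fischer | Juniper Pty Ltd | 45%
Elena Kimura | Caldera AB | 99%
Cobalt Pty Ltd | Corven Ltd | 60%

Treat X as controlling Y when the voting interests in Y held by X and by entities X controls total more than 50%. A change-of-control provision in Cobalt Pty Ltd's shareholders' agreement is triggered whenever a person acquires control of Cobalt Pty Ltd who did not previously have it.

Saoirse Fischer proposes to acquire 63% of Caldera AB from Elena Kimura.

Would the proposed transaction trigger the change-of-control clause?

The purchase adds only to Saoirse's holdings (Elena's stake shrinks), so Saoirse is the only person who could newly come to control Cobalt.
Saoirse holds 70% of Fennick, so Saoirse controls Fennick.
In Cobalt, Saoirse's side holds only 45%, not > 50%.
So before the transaction, Saoirse does not control Cobalt.
After the purchase, Saoirse holds 63% of Caldera directly, and Elena's stake falls to 36%.
Saoirse holds 63% of Caldera, so Saoirse controls Caldera.
Saoirse and Caldera together hold 45% + 25% = 70% of Cobalt, so Saoirse controls Cobalt.
Saoirse did not control Cobalt before and does after, so the clause is triggered.

Yes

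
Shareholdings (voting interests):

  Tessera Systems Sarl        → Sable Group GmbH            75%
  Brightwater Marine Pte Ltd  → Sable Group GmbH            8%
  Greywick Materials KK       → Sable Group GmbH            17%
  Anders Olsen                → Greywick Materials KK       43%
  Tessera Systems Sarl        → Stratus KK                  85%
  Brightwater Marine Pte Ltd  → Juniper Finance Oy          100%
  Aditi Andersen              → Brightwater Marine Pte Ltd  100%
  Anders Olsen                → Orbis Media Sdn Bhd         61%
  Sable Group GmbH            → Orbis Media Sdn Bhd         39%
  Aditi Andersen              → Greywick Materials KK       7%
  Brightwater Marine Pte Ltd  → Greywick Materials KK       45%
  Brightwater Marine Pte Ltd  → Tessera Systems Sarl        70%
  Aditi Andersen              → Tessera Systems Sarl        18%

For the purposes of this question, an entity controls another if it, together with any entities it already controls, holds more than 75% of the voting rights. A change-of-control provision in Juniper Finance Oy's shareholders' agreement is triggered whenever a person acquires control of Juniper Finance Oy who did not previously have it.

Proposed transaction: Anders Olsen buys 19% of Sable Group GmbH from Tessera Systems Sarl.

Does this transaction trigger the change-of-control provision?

The purchase adds only to Anders's holdings (Tessera's stake shrinks), so Anders is the only person who could newly come to control Juniper.
Anders's largest direct stake is 61% in Orbis, which does not meet the threshold, so Anders controls no company.
Neither Anders nor any entity Anders controls holds any voting interest in Juniper.
So before the transaction, Anders does not control Juniper.
After the purchase, Anders holds 19% of Sable directly, and Tessera's stake falls to 56%.
Anders's side now holds 19% of Sable, not > 75%, so Anders still does not control Sable.
After the transaction, neither Anders nor any entity Anders controls holds a voting interest in Juniper, so Anders still does not control it.
No new person acquires control, so the clause is not triggered.

No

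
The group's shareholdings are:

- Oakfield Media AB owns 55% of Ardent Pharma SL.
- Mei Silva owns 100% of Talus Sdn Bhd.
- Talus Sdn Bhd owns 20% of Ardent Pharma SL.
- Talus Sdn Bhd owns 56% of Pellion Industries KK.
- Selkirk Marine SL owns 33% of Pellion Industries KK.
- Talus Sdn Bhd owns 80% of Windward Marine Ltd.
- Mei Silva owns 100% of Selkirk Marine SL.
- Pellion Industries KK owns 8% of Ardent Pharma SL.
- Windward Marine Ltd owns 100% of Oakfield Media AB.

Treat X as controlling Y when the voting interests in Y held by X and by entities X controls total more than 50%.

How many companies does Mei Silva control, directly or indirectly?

6

Mei holds 100% of Selkirk, so Mei controls Selkirk.
Mei holds 100% of Talus, so Mei controls Talus.
Selkirk and Talus together hold 33% + 56% = 89% of Pellion, so Mei controls Pellion.
Talus holds 80% of Windward, so Mei controls Windward.
Windward holds 100% of Oakfield, so Mei controls Oakfield.
Talus and Pellion and Oakfield together hold 20% + 8% + 55% = 83% of Ardent, so Mei controls Ardent.
Mei controls 6 companies.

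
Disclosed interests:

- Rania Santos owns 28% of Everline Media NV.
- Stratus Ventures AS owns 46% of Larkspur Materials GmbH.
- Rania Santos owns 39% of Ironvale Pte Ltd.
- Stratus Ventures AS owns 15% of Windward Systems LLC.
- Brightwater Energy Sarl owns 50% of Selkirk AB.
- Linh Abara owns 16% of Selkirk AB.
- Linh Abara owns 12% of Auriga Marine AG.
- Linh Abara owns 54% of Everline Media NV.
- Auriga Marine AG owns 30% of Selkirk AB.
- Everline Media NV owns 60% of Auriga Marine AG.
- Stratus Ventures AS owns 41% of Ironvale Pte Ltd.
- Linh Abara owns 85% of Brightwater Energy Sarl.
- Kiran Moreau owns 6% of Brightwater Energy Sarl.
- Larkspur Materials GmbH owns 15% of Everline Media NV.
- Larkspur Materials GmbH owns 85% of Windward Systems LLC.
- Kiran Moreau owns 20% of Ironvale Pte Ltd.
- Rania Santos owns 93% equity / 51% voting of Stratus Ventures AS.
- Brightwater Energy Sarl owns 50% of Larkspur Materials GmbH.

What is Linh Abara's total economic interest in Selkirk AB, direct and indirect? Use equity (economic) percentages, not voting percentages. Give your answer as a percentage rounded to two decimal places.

72.97%

Linh reaches Selkirk along 5 paths.
Via Auriga: 12% × 30% = 3.6%.
Via Everline → Auriga: 54% × 60% × 30% = 9.72%.
Via Brightwater → Larkspur → Everline → Auriga: 85% × 50% × 15% × 60% × 30% = 1.1475%.
Via Brightwater: 85% × 50% = 42.5%.
Direct stake: 16% = 16%.
Total: 3.6% + 9.72% + 1.1475% + 42.5% + 16% = 72.9675%.
Rounded: 72.97%.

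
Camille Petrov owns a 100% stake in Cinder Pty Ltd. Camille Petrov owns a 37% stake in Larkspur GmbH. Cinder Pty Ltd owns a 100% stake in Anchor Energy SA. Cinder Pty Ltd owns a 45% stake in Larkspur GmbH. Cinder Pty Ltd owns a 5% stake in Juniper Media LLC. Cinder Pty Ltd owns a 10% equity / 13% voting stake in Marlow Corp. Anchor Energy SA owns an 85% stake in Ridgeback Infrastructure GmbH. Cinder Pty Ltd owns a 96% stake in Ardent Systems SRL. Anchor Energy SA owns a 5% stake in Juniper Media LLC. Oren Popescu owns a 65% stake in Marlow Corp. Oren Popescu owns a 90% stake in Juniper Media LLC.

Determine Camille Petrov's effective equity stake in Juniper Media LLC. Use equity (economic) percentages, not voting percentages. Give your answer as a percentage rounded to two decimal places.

Camille reaches Juniper along 2 paths.
Via Cinder: 100% × 5% = 5%.
Via Cinder → Anchor: 100% × 100% × 5% = 5%.
Total: 5% + 5% = 10%.
Rounded: 10.00%.

10.00%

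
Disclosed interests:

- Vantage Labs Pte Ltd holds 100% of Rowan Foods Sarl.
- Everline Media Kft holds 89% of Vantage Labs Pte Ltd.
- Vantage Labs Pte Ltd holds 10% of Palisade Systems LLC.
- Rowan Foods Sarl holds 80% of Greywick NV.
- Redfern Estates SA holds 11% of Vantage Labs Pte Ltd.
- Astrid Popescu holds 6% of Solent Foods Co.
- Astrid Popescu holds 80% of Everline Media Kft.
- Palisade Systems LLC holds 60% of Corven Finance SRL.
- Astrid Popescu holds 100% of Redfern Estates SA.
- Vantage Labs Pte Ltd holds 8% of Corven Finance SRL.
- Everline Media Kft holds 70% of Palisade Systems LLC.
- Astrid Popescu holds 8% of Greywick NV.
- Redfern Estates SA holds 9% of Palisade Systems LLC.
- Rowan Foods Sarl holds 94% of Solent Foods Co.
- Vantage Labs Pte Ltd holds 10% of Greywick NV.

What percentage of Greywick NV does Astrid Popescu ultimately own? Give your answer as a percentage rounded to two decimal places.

Astrid reaches Greywick along 5 paths.
Via Everline → Vantage → Rowan: 80% × 89% × 100% × 80% = 56.96%.
Via Redfern → Vantage → Rowan: 100% × 11% × 100% × 80% = 8.8%.
Direct stake: 8% = 8%.
Via Everline → Vantage: 80% × 89% × 10% = 7.12%.
Via Redfern → Vantage: 100% × 11% × 10% = 1.1%.
Total: 56.96% + 8.8% + 8% + 7.12% + 1.1% = 81.98%.

81.98%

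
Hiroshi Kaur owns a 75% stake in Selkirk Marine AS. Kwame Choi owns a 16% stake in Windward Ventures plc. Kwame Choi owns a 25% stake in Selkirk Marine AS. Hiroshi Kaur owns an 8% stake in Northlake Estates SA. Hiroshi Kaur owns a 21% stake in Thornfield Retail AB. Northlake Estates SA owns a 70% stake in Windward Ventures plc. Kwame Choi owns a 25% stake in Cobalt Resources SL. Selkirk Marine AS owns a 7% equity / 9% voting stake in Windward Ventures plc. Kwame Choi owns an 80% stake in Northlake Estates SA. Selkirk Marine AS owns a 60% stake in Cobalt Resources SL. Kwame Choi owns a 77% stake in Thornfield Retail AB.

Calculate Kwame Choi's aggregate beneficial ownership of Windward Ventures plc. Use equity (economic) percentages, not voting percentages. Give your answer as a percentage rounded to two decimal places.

Kwame reaches Windward along 3 paths.
Via Northlake: 80% × 70% = 56%.
Via Selkirk: 25% × 7% = 1.75%.
Direct stake: 16% = 16%.
Total: 56% + 1.75% + 16% = 73.75%.

73.75%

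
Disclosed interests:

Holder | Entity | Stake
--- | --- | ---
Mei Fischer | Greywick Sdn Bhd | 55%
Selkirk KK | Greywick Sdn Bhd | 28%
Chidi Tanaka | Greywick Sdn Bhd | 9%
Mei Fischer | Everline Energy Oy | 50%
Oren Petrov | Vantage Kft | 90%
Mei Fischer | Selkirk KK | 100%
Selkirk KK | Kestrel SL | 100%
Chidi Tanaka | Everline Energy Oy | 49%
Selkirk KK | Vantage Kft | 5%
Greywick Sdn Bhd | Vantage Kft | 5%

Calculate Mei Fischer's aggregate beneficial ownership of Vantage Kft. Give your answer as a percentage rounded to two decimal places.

9.15%

Mei reaches Vantage along 3 paths.
Via Selkirk: 100% × 5% = 5%.
Via Greywick: 55% × 5% = 2.75%.
Via Selkirk → Greywick: 100% × 28% × 5% = 1.4%.
Total: 5% + 2.75% + 1.4% = 9.15%.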